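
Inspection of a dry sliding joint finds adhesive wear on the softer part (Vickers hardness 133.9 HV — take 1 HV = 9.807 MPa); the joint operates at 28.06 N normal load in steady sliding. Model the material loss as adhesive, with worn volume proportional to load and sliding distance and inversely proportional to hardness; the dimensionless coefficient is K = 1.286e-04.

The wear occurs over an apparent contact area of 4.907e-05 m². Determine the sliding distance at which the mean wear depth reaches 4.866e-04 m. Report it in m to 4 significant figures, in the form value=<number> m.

value=8689 m

Intermediates are printed rounded, and the algebra keeps exact precision; one last rounding: four significant digits.
Hardness H = 133.9 HV × 9.807 MPa/HV = 1313 MPa = 1.313e+09 Pa.
Collected in SI base units: W = 28.06 N, H = 1.313e+09 Pa, K = 1.286e-04.
Allowed volume V_lim = h_lim·A = 4.866e-04 · 4.907e-05 = 2.388e-08 m³.
Life L = V_lim·H/(K·W) = 2.388e-08 · 1.313e+09 / (1.286e-04 · 28.06) = 8689 m.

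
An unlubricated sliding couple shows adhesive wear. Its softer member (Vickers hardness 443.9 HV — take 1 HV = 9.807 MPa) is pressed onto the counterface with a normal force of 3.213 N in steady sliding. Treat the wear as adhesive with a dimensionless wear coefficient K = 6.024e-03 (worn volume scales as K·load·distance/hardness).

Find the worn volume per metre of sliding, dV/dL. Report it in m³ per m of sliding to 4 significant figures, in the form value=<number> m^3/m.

value=4.446e-12 m^3/m

The algebra carries full precision. Quoted intermediates are rounded; rounded just once to 4 significant figures.
Hardness H = 443.9 HV × 9.807 MPa/HV = 4353 MPa = 4.353e+09 Pa.
As SI base values: W = 3.213 N, H = 4.353e+09 Pa, K = 6.024e-03.
Sliding wear rate dV/dL = K·W/H — distance-free: 6.024e-03 · 3.213 / 4.353e+09 = 4.446e-12 m³/m.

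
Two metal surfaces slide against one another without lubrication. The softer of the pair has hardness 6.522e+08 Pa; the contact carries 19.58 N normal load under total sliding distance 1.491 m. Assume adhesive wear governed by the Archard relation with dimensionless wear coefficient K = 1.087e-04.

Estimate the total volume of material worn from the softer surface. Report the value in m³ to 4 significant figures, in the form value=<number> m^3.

value=4.866e-12 m^3

The algebra runs at exact precision; intermediates appear rounded, and rounded once at the end, at 4 significant digits.
Restated in SI base units: W = 19.58 N, H = 6.522e+08 Pa, K = 1.087e-04.
Worn volume V = K·W·L/H = 1.087e-04 · 19.58 · 1.491 / 6.522e+08 = 4.866e-12 m³.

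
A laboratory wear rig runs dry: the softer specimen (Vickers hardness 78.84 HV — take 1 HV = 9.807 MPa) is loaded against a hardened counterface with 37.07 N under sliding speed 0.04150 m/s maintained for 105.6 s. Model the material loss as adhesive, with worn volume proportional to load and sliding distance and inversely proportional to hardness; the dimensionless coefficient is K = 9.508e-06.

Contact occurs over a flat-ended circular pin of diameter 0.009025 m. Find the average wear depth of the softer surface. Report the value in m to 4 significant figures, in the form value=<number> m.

The algebra carries exact precision — intermediate values are printed rounded — rounded just once, at 4 significant figures.
Sliding distance L = v·t = 0.04150 m/s × 105.6 s = 4.382 m.
Hardness H = 78.84 HV × 9.807 MPa/HV = 773.2 MPa = 7.732e+08 Pa.
Contact area A = π·d²/4 = π·(0.009025 m)²/4 = 6.397e-05 m².
SI base units throughout: W = 37.07 N, H = 7.732e+08 Pa, K = 9.508e-06.
Archard volume V = K·W·L/H = 9.508e-06 · 37.07 · 4.382 / 7.732e+08 = 1.998e-12 m³.
Mean depth h = V/A = 1.998e-12 / 6.397e-05 = 3.123e-08 m.

value=3.123e-08 m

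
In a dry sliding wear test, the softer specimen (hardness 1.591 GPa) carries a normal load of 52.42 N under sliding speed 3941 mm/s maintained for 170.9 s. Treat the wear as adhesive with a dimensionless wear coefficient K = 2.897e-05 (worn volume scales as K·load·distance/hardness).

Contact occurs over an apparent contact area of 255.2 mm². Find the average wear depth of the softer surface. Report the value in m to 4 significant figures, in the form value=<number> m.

value=2.519e-06 m

All working math holds full precision; intermediates are printed rounded — rounded once at the end, at four significant digits.
Convert: Sliding speed v = 3941 mm/s = 3.941 m/s. Sliding distance L = v·t = 3.941 m/s × 170.9 s = 673.5 m.
Convert: Hardness H = 1.591 GPa = 1.591e+09 Pa.
Convert: Contact area A = 255.2 mm² = 2.552e-04 m².
Collected in SI base units: W = 52.42 N, H = 1.591e+09 Pa, K = 2.897e-05.
Archard volume V = K·W·L/H = 2.897e-05 · 52.42 · 673.5 / 1.591e+09 = 6.429e-10 m³.
Mean wear depth h = V/A = 6.429e-10 / 2.552e-04 = 2.519e-06 m.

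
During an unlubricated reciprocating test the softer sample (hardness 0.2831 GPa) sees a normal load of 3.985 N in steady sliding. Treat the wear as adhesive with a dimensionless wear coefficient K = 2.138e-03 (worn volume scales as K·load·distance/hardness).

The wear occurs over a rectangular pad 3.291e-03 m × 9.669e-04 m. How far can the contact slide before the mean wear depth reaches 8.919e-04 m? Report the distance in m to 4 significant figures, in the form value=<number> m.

value=94.30 m

Each operation carries full float precision. Intermediates are shown rounded, and one last rounding, at 4 significant digits.
Convert: Hardness H = 0.2831 GPa = 2.831e+08 Pa.
Convert: Contact area A = 3.291e-03 m × 9.669e-04 m = 3.182e-06 m².
Expressed in SI base units: W = 3.985 N, H = 2.831e+08 Pa, K = 2.138e-03.
Limit volume V_lim = h_lim·A = 8.919e-04 · 3.182e-06 = 2.838e-09 m³.
Inverting, life L = V_lim·H/(K·W) = 2.838e-09 · 2.831e+08 / (2.138e-03 · 3.985) = 94.30 m.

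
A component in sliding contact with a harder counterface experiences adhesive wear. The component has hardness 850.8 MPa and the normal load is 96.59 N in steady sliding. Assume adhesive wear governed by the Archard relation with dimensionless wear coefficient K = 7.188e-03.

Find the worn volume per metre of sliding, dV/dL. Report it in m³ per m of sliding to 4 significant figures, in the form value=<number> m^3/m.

The algebra carries exact precision, and intermediate values are displayed rounded, and a lone final rounding, at four significant digits.
Convert: Hardness H = 850.8 MPa = 8.508e+08 Pa.
In SI base units, W = 96.59 N, H = 8.508e+08 Pa, K = 7.188e-03.
Sliding wear rate dV/dL = K·W/H — distance-free: 7.188e-03 · 96.59 / 8.508e+08 = 8.160e-10 m³/m.

value=8.160e-10 m^3/m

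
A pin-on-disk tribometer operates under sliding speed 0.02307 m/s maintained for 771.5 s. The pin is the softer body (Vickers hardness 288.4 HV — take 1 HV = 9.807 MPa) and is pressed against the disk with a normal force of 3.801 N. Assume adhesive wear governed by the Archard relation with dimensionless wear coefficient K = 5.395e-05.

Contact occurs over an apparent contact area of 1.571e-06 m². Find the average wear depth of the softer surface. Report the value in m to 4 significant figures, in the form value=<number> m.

value=8.214e-07 m

The algebra holds full float precision. Intermediates are shown rounded. Rounded once at the end: four significant figures.
Distance L = v·t = 0.02307 m/s × 771.5 s = 17.80 m.
Hardness H = 288.4 HV × 9.807 MPa/HV = 2828 MPa = 2.828e+09 Pa.
As SI base values: W = 3.801 N, H = 2.828e+09 Pa, K = 5.395e-05.
By Archard's law, V = K·W·L/H = 5.395e-05 · 3.801 · 17.80 / 2.828e+09 = 1.290e-12 m³.
Depth h = V/A = 1.290e-12 / 1.571e-06 = 8.214e-07 m.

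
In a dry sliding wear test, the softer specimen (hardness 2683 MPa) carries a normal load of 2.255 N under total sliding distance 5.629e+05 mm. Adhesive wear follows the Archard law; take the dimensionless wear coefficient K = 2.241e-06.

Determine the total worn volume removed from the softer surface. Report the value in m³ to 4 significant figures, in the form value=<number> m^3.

The computation runs at full float precision. Quoted intermediates are rounded, and rounded once at the end, at four significant digits.
Convert: Path length L = 5.629e+05 mm = 562.9 m.
Convert: Hardness H = 2683 MPa = 2.683e+09 Pa.
Working in SI base units: W = 2.255 N, H = 2.683e+09 Pa, K = 2.241e-06.
Volume removed: V = K·W·L/H = 2.241e-06 · 2.255 · 562.9 / 2.683e+09 = 1.060e-12 m³.

value=1.060e-12 m^3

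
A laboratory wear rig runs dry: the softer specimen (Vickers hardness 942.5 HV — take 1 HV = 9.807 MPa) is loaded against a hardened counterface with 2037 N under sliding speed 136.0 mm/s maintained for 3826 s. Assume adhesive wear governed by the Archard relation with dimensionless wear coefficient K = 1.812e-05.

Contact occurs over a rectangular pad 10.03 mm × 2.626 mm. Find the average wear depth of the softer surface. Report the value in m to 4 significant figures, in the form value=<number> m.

The computation holds exact precision. Intermediate values are displayed rounded, and one last rounding: four significant figures.
Convert: Sliding speed v = 136.0 mm/s = 0.1360 m/s. Distance covered L = v·t = 0.1360 m/s × 3826 s = 520.3 m.
Convert: Hardness H = 942.5 HV × 9.807 MPa/HV = 9243 MPa = 9.243e+09 Pa.
Convert: Pad sides 10.03 mm × 2.626 mm = 0.01003 m × 0.002626 m. Contact area A = 0.01003 m × 0.002626 m = 2.634e-05 m².
Restated in SI base units: W = 2037 N, H = 9.243e+09 Pa, K = 1.812e-05.
Archard relation: V = K·W·L/H = 1.812e-05 · 2037 · 520.3 / 9.243e+09 = 2.078e-09 m³.
Mean depth h = V/A = 2.078e-09 / 2.634e-05 = 7.889e-05 m.

value=7.889e-05 m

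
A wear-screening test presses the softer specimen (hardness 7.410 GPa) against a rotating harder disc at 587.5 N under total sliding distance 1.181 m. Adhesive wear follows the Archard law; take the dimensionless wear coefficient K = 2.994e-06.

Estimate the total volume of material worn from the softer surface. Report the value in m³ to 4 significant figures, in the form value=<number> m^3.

Intermediate values are displayed rounded — each operation carries full float precision, and one final rounding, at 4 significant figures.
Hardness H = 7.410 GPa = 7.410e+09 Pa.
Working in SI base units: W = 587.5 N, H = 7.410e+09 Pa, K = 2.994e-06.
Volume removed: V = K·W·L/H = 2.994e-06 · 587.5 · 1.181 / 7.410e+09 = 2.803e-13 m³.

value=2.803e-13 m^3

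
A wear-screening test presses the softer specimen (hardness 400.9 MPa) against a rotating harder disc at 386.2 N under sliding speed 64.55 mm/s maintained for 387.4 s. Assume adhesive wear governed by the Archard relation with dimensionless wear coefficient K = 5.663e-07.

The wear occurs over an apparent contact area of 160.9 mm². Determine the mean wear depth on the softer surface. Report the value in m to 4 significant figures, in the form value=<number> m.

value=8.479e-08 m

Every step carries exact precision, and shown intermediates are rounded — rounded once at the end to 4 significant figures.
Convert: Sliding speed v = 64.55 mm/s = 0.06455 m/s. Sliding distance L = v·t = 0.06455 m/s × 387.4 s = 25.01 m.
Convert: Hardness H = 400.9 MPa = 4.009e+08 Pa.
Convert: Contact area A = 160.9 mm² = 1.609e-04 m².
Expressed in SI base units: W = 386.2 N, H = 4.009e+08 Pa, K = 5.663e-07.
Volume removed: V = K·W·L/H = 5.663e-07 · 386.2 · 25.01 / 4.009e+08 = 1.364e-11 m³.
Depth of wear h = V/A = 1.364e-11 / 1.609e-04 = 8.479e-08 m.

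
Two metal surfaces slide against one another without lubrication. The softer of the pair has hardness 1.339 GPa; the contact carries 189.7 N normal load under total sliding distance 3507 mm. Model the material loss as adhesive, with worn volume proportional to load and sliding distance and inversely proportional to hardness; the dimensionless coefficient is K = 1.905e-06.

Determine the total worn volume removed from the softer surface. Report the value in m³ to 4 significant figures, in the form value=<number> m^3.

Quoted intermediates are rounded — all working math keeps full precision, and rounded just once, at four significant figures.
Distance L = 3507 mm = 3.507 m.
Hardness H = 1.339 GPa = 1.339e+09 Pa.
In SI base units, W = 189.7 N, H = 1.339e+09 Pa, K = 1.905e-06.
By Archard's law, V = K·W·L/H = 1.905e-06 · 189.7 · 3.507 / 1.339e+09 = 9.465e-13 m³.

value=9.465e-13 m^3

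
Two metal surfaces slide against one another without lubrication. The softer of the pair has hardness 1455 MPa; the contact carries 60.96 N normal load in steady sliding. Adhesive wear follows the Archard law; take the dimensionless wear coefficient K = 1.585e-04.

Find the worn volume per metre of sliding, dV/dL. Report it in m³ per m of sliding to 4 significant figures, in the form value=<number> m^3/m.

Every step runs at exact precision; the intermediates are shown rounded, and a lone final rounding, at 4 significant digits.
Convert: Hardness H = 1455 MPa = 1.455e+09 Pa.
Expressed in SI base units: W = 60.96 N, H = 1.455e+09 Pa, K = 1.585e-04.
Sliding wear rate dV/dL = K·W/H: 1.585e-04 · 60.96 / 1.455e+09 = 6.641e-12 m³/m.

value=6.641e-12 m^3/m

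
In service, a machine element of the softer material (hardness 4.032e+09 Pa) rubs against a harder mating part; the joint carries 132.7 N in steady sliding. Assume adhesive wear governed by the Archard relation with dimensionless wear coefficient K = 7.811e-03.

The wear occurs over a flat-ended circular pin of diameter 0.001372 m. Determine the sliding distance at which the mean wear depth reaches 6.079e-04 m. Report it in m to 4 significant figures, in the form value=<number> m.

value=3.496 m

The intermediates are shown rounded — the computation maintains full float precision, and rounded once at the end, at 4 significant digits.
Contact area A = π·d²/4 = π·(0.001372 m)²/4 = 1.478e-06 m².
Restated in SI base units: W = 132.7 N, H = 4.032e+09 Pa, K = 7.811e-03.
Limit volume V_lim = h_lim·A = 6.079e-04 · 1.478e-06 = 8.987e-10 m³.
Life L = V_lim·H/(K·W) = 8.987e-10 · 4.032e+09 / (7.811e-03 · 132.7) = 3.496 m.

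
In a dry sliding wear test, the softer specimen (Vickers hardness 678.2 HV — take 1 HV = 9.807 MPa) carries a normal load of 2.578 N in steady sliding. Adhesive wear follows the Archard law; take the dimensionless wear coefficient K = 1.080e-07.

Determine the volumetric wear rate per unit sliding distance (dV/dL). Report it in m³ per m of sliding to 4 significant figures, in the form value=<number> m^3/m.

value=4.186e-17 m^3/m

Each operation keeps full float precision. Intermediates are printed rounded. Rounded just once, at four significant digits.
Convert: Hardness H = 678.2 HV × 9.807 MPa/HV = 6651 MPa = 6.651e+09 Pa.
Working in SI base units: W = 2.578 N, H = 6.651e+09 Pa, K = 1.080e-07.
Sliding wear rate dV/dL = K·W/H: 1.080e-07 · 2.578 / 6.651e+09 = 4.186e-17 m³/m.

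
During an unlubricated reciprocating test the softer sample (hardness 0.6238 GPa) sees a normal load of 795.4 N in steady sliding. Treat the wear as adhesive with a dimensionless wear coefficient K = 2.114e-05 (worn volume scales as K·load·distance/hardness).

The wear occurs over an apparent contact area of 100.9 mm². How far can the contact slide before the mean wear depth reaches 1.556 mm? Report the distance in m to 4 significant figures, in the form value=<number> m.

Printed values are rounded. All working math holds full float precision — a lone final rounding: 4 significant digits.
Hardness H = 0.6238 GPa = 6.238e+08 Pa.
Contact area A = 100.9 mm² = 1.009e-04 m².
Depth limit h_lim = 1.556 mm = 0.001556 m.
SI base units throughout: W = 795.4 N, H = 6.238e+08 Pa, K = 2.114e-05.
Wearable volume V_lim = h_lim·A = 0.001556 · 1.009e-04 = 1.570e-07 m³.
Thus life L = V_lim·H/(K·W) = 1.570e-07 · 6.238e+08 / (2.114e-05 · 795.4) = 5824 m.

value=5824 m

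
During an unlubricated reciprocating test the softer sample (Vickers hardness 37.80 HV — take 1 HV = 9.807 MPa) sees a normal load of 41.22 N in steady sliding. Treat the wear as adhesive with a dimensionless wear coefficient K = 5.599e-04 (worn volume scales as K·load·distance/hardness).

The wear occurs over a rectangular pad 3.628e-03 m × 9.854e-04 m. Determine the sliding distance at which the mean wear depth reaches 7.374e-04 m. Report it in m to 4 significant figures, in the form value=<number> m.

value=42.34 m

Each operation runs at exact precision — the intermediates are displayed rounded; rounded once at the end, at 4 significant figures.
Hardness H = 37.80 HV × 9.807 MPa/HV = 370.7 MPa = 3.707e+08 Pa.
Contact area A = 3.628e-03 m × 9.854e-04 m = 3.575e-06 m².
Restated in SI base units: W = 41.22 N, H = 3.707e+08 Pa, K = 5.599e-04.
Limit volume V_lim = h_lim·A = 7.374e-04 · 3.575e-06 = 2.636e-09 m³.
Thus life L = V_lim·H/(K·W) = 2.636e-09 · 3.707e+08 / (5.599e-04 · 41.22) = 42.34 m.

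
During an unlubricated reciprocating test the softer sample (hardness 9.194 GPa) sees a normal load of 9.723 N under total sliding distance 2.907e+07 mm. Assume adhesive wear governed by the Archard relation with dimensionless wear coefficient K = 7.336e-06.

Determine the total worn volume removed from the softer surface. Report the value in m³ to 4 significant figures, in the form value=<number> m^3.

value=2.255e-10 m^3

Intermediate values are displayed rounded — all arithmetic keeps full precision. Rounded once at the end to four significant digits.
Convert: Distance covered L = 2.907e+07 mm = 2.907e+04 m.
Convert: Hardness H = 9.194 GPa = 9.194e+09 Pa.
Expressed in SI base units: W = 9.723 N, H = 9.194e+09 Pa, K = 7.336e-06.
Archard relation: V = K·W·L/H = 7.336e-06 · 9.723 · 2.907e+04 / 9.194e+09 = 2.255e-10 m³.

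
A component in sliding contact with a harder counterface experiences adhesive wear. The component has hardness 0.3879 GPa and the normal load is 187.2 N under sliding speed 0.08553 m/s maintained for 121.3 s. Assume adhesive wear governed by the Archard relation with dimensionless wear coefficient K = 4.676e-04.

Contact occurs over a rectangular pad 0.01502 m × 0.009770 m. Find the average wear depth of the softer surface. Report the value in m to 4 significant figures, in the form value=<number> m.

value=1.595e-05 m

Printed values are rounded; all arithmetic maintains full float precision. Rounded just once to four significant figures.
Total distance L = v·t = 0.08553 m/s × 121.3 s = 10.37 m.
Hardness H = 0.3879 GPa = 3.879e+08 Pa.
Contact area A = 0.01502 m × 0.009770 m = 1.467e-04 m².
Expressed in SI base units: W = 187.2 N, H = 3.879e+08 Pa, K = 4.676e-04.
By Archard's law, V = K·W·L/H = 4.676e-04 · 187.2 · 10.37 / 3.879e+08 = 2.341e-09 m³.
Mean depth h = V/A = 2.341e-09 / 1.467e-04 = 1.595e-05 m.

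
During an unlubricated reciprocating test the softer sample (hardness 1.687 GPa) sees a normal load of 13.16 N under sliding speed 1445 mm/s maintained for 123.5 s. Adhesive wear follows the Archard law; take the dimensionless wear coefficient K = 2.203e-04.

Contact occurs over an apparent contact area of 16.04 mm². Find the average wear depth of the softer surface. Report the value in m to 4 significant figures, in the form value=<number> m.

Printed values are rounded. All working math runs at exact precision; a single final rounding: 4 significant digits.
Convert: Sliding speed v = 1445 mm/s = 1.445 m/s. Total distance L = v·t = 1.445 m/s × 123.5 s = 178.5 m.
Convert: Hardness H = 1.687 GPa = 1.687e+09 Pa.
Convert: Contact area A = 16.04 mm² = 1.604e-05 m².
SI base units throughout: W = 13.16 N, H = 1.687e+09 Pa, K = 2.203e-04.
The Archard volume V = K·W·L/H = 2.203e-04 · 13.16 · 178.5 / 1.687e+09 = 3.067e-10 m³.
Average depth h = V/A = 3.067e-10 / 1.604e-05 = 1.912e-05 m.

value=1.912e-05 m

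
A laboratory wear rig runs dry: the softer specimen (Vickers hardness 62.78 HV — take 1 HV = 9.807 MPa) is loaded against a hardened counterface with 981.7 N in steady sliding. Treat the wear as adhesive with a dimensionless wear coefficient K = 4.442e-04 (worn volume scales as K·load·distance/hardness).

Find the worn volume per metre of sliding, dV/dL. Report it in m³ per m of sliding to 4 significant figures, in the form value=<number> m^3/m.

value=7.083e-10 m^3/m

Every step holds exact precision — the intermediates are printed rounded — a single final rounding to 4 significant digits.
Hardness H = 62.78 HV × 9.807 MPa/HV = 615.7 MPa = 6.157e+08 Pa.
SI base units throughout: W = 981.7 N, H = 6.157e+08 Pa, K = 4.442e-04.
Rate of wear dV/dL = K·W/H — distance-free: 4.442e-04 · 981.7 / 6.157e+08 = 7.083e-10 m³/m.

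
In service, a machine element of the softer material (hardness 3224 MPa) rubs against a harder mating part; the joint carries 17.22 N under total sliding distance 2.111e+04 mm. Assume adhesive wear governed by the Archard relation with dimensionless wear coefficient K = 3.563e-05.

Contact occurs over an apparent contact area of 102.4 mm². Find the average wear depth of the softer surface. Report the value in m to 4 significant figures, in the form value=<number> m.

value=3.923e-08 m

All arithmetic holds full float precision. Intermediate values are printed rounded, and a lone final rounding: 4 significant digits.
Distance covered L = 2.111e+04 mm = 21.11 m.
Hardness H = 3224 MPa = 3.224e+09 Pa.
Contact area A = 102.4 mm² = 1.024e-04 m².
Collected in SI base units: W = 17.22 N, H = 3.224e+09 Pa, K = 3.563e-05.
Worn volume V = K·W·L/H = 3.563e-05 · 17.22 · 21.11 / 3.224e+09 = 4.017e-12 m³.
Mean depth h = V/A = 4.017e-12 / 1.024e-04 = 3.923e-08 m.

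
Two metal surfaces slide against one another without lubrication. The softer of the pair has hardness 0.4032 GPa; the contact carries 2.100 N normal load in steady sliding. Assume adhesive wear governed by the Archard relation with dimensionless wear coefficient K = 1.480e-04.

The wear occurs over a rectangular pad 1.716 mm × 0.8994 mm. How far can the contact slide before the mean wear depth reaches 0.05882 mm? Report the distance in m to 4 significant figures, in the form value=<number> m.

Intermediate values are displayed rounded, and every step maintains full precision. Rounded once at the end: 4 significant figures.
Hardness H = 0.4032 GPa = 4.032e+08 Pa.
Pad sides 1.716 mm × 0.8994 mm = 1.716e-03 m × 8.994e-04 m. Contact area A = 1.716e-03 m × 8.994e-04 m = 1.543e-06 m².
Depth limit h_lim = 0.05882 mm = 5.882e-05 m.
Restated in SI base units: W = 2.100 N, H = 4.032e+08 Pa, K = 1.480e-04.
Limit volume V_lim = h_lim·A = 5.882e-05 · 1.543e-06 = 9.078e-11 m³.
So the life L = V_lim·H/(K·W) = 9.078e-11 · 4.032e+08 / (1.480e-04 · 2.100) = 117.8 m.

value=117.8 m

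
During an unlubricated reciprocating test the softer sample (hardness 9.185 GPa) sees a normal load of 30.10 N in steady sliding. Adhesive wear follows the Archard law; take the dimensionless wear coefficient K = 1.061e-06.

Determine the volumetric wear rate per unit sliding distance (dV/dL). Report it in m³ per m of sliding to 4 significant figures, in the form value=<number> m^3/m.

Intermediates appear rounded. All arithmetic maintains full float precision — one last rounding: four significant figures.
Hardness H = 9.185 GPa = 9.185e+09 Pa.
Working in SI base units: W = 30.10 N, H = 9.185e+09 Pa, K = 1.061e-06.
Rate of wear dV/dL = K·W/H — distance-free: 1.061e-06 · 30.10 / 9.185e+09 = 3.477e-15 m³/m.

value=3.477e-15 m^3/m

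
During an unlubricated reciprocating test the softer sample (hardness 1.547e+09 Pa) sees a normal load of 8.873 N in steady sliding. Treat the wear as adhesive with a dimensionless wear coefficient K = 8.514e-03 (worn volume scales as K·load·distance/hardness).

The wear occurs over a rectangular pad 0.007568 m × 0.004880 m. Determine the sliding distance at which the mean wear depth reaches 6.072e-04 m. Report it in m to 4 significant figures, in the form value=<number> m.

Intermediates appear rounded, and all working math runs at exact precision, and rounded just once, at four significant digits.
Convert: Contact area A = 0.007568 m × 0.004880 m = 3.693e-05 m².
In SI base units, W = 8.873 N, H = 1.547e+09 Pa, K = 8.514e-03.
Wearable volume V_lim = h_lim·A = 6.072e-04 · 3.693e-05 = 2.243e-08 m³.
Thus life L = V_lim·H/(K·W) = 2.243e-08 · 1.547e+09 / (8.514e-03 · 8.873) = 459.2 m.

value=459.2 m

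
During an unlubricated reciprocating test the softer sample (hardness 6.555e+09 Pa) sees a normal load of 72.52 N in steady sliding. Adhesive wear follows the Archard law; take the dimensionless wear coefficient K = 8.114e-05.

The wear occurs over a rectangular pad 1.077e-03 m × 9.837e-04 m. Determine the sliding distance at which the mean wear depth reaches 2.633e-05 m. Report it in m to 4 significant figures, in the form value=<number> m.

All arithmetic carries full float precision — intermediates appear rounded; a lone final rounding to 4 significant digits.
Contact area A = 1.077e-03 m × 9.837e-04 m = 1.059e-06 m².
In SI base units: W = 72.52 N, H = 6.555e+09 Pa, K = 8.114e-05.
Allowed volume V_lim = h_lim·A = 2.633e-05 · 1.059e-06 = 2.790e-11 m³.
Thus life L = V_lim·H/(K·W) = 2.790e-11 · 6.555e+09 / (8.114e-05 · 72.52) = 31.07 m.

value=31.07 m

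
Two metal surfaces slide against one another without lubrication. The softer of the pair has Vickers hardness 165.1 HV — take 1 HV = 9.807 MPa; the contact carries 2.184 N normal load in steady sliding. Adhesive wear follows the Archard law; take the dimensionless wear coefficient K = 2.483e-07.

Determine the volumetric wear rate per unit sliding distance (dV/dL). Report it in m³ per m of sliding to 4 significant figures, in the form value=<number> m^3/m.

Every step holds exact precision — the intermediates are displayed rounded. Rounded just once, at 4 significant digits.
Hardness H = 165.1 HV × 9.807 MPa/HV = 1619 MPa = 1.619e+09 Pa.
Restated in SI base units: W = 2.184 N, H = 1.619e+09 Pa, K = 2.483e-07.
Sliding wear rate dV/dL = K·W/H: 2.483e-07 · 2.184 / 1.619e+09 = 3.349e-16 m³/m.

value=3.349e-16 m^3/m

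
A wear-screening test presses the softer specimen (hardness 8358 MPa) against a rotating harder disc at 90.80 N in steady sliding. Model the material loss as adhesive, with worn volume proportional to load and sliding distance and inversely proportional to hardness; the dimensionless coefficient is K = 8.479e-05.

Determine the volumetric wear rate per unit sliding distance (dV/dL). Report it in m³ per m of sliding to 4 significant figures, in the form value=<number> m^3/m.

Intermediates are shown rounded — the algebra maintains full precision; one last rounding: four significant digits.
Hardness H = 8358 MPa = 8.358e+09 Pa.
In SI base units, W = 90.80 N, H = 8.358e+09 Pa, K = 8.479e-05.
Wear rate dV/dL = K·W/H: 8.479e-05 · 90.80 / 8.358e+09 = 9.211e-13 m³/m.

value=9.211e-13 m^3/m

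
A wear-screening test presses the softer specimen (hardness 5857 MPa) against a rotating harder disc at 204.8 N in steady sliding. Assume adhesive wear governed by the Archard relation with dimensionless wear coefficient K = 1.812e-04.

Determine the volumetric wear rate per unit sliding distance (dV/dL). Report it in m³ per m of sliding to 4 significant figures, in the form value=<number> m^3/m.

value=6.336e-12 m^3/m

Every step maintains exact precision — intermediate values are shown rounded; a single final rounding, at four significant figures.
Hardness H = 5857 MPa = 5.857e+09 Pa.
In SI base units, W = 204.8 N, H = 5.857e+09 Pa, K = 1.812e-04.
Wear rate dV/dL = K·W/H (independent of L): 1.812e-04 · 204.8 / 5.857e+09 = 6.336e-12 m³/m.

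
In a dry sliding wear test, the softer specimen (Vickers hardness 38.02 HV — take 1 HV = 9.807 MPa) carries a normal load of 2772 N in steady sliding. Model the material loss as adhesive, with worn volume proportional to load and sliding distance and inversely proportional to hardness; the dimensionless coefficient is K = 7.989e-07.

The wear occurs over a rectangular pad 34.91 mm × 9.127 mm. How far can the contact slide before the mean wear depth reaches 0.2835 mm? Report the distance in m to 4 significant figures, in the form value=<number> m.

value=1.521e+04 m

Displayed values are rounded, and the algebra maintains exact precision. Rounded once at the end to four significant figures.
Hardness H = 38.02 HV × 9.807 MPa/HV = 372.9 MPa = 3.729e+08 Pa.
Pad sides 34.91 mm × 9.127 mm = 0.03491 m × 0.009127 m. Contact area A = 0.03491 m × 0.009127 m = 3.186e-04 m².
Depth limit h_lim = 0.2835 mm = 2.835e-04 m.
In SI base units, W = 2772 N, H = 3.729e+08 Pa, K = 7.989e-07.
Wearable volume V_lim = h_lim·A = 2.835e-04 · 3.186e-04 = 9.033e-08 m³.
Sliding life L = V_lim·H/(K·W) = 9.033e-08 · 3.729e+08 / (7.989e-07 · 2772) = 1.521e+04 m.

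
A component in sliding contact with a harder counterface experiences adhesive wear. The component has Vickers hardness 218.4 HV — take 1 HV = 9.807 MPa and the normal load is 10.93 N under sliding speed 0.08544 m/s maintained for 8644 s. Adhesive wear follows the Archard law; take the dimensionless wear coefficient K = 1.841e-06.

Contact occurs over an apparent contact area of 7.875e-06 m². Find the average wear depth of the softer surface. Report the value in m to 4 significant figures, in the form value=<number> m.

value=8.811e-07 m

The algebra maintains exact precision, and intermediates appear rounded. Rounded just once: four significant figures.
Sliding distance L = v·t = 0.08544 m/s × 8644 s = 738.5 m.
Hardness H = 218.4 HV × 9.807 MPa/HV = 2142 MPa = 2.142e+09 Pa.
In SI base units, W = 10.93 N, H = 2.142e+09 Pa, K = 1.841e-06.
Worn volume V = K·W·L/H = 1.841e-06 · 10.93 · 738.5 / 2.142e+09 = 6.938e-12 m³.
Average depth h = V/A = 6.938e-12 / 7.875e-06 = 8.811e-07 m.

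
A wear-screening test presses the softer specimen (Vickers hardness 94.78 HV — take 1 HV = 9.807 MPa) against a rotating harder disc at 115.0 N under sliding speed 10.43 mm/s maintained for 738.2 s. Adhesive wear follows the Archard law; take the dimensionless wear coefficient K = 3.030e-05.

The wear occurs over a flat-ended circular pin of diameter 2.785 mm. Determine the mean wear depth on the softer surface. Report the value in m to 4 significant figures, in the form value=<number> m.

value=4.738e-06 m

The intermediates appear rounded — each operation maintains full float precision. Rounded just once, at 4 significant figures.
Sliding speed v = 10.43 mm/s = 0.01043 m/s. Path length L = v·t = 0.01043 m/s × 738.2 s = 7.699 m.
Hardness H = 94.78 HV × 9.807 MPa/HV = 929.5 MPa = 9.295e+08 Pa.
Pin diameter d = 2.785 mm = 0.002785 m. Contact area A = π·d²/4 = π·(0.002785 m)²/4 = 6.092e-06 m².
Collected in SI base units: W = 115.0 N, H = 9.295e+08 Pa, K = 3.030e-05.
Wear volume V = K·W·L/H = 3.030e-05 · 115.0 · 7.699 / 9.295e+08 = 2.886e-11 m³.
Average depth h = V/A = 2.886e-11 / 6.092e-06 = 4.738e-06 m.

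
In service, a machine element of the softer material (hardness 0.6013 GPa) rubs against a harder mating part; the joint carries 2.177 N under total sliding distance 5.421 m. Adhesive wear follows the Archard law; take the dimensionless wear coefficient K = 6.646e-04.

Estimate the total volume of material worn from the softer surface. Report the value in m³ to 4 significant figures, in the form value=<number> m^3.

value=1.304e-11 m^3

The computation runs at full float precision, and intermediate values are printed rounded. Rounded just once to 4 significant figures.
Hardness H = 0.6013 GPa = 6.013e+08 Pa.
In SI base units, W = 2.177 N, H = 6.013e+08 Pa, K = 6.646e-04.
Wear volume V = K·W·L/H = 6.646e-04 · 2.177 · 5.421 / 6.013e+08 = 1.304e-11 m³.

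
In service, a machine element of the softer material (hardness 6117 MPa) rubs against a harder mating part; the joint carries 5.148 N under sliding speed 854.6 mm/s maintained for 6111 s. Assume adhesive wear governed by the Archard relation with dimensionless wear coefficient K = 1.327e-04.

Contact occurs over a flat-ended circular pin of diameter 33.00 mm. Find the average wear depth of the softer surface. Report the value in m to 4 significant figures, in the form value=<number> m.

Shown intermediates are rounded; every step keeps full float precision — rounded once at the end to four significant figures.
Sliding speed v = 854.6 mm/s = 0.8546 m/s. Total distance L = v·t = 0.8546 m/s × 6111 s = 5222 m.
Hardness H = 6117 MPa = 6.117e+09 Pa.
Pin diameter d = 33.00 mm = 0.03300 m. Contact area A = π·d²/4 = π·(0.03300 m)²/4 = 8.553e-04 m².
As SI base values: W = 5.148 N, H = 6.117e+09 Pa, K = 1.327e-04.
Worn volume V = K·W·L/H = 1.327e-04 · 5.148 · 5222 / 6.117e+09 = 5.832e-10 m³.
Depth h = V/A = 5.832e-10 / 8.553e-04 = 6.819e-07 m.

value=6.819e-07 m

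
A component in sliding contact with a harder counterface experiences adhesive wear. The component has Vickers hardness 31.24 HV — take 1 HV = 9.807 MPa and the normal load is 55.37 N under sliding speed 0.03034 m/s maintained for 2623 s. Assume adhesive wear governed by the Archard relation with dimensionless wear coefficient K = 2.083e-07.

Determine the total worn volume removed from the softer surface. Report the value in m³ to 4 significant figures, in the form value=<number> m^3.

Shown intermediates are rounded, and all arithmetic runs at full float precision — a single final rounding, at 4 significant figures.
Convert: Distance covered L = v·t = 0.03034 m/s × 2623 s = 79.58 m.
Convert: Hardness H = 31.24 HV × 9.807 MPa/HV = 306.4 MPa = 3.064e+08 Pa.
As SI base values: W = 55.37 N, H = 3.064e+08 Pa, K = 2.083e-07.
The Archard volume V = K·W·L/H = 2.083e-07 · 55.37 · 79.58 / 3.064e+08 = 2.996e-12 m³.

value=2.996e-12 m^3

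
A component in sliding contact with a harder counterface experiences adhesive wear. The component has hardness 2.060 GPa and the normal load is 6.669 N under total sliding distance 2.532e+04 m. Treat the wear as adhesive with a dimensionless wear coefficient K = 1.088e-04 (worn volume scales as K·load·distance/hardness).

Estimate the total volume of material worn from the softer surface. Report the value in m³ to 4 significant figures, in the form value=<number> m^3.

value=8.918e-09 m^3

The intermediates are shown rounded; all arithmetic carries exact precision — one last rounding to four significant digits.
Convert: Hardness H = 2.060 GPa = 2.060e+09 Pa.
SI base units throughout: W = 6.669 N, H = 2.060e+09 Pa, K = 1.088e-04.
The Archard volume V = K·W·L/H = 1.088e-04 · 6.669 · 2.532e+04 / 2.060e+09 = 8.918e-09 m³.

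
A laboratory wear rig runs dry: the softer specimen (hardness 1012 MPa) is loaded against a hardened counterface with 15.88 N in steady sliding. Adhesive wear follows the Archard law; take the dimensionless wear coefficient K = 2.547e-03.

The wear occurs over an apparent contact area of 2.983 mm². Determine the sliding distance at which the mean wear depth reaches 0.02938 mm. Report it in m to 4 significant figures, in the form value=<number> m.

The algebra holds full precision. Intermediates are displayed rounded, and one final rounding, at four significant figures.
Hardness H = 1012 MPa = 1.012e+09 Pa.
Contact area A = 2.983 mm² = 2.983e-06 m².
Depth limit h_lim = 0.02938 mm = 2.938e-05 m.
Expressed in SI base units: W = 15.88 N, H = 1.012e+09 Pa, K = 2.547e-03.
Volume at the limit: V_lim = h_lim·A = 2.938e-05 · 2.983e-06 = 8.764e-11 m³.
Inverting, life L = V_lim·H/(K·W) = 8.764e-11 · 1.012e+09 / (2.547e-03 · 15.88) = 2.193 m.

value=2.193 m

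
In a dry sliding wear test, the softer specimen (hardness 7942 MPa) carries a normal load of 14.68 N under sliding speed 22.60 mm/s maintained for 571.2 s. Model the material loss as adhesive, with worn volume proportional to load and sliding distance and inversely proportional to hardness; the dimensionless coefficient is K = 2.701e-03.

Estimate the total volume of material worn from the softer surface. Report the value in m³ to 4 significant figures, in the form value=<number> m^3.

value=6.445e-11 m^3

Each operation maintains full precision, and quoted intermediates are rounded — a lone final rounding to four significant digits.
Sliding speed v = 22.60 mm/s = 0.02260 m/s. Sliding distance L = v·t = 0.02260 m/s × 571.2 s = 12.91 m.
Hardness H = 7942 MPa = 7.942e+09 Pa.
SI base units throughout: W = 14.68 N, H = 7.942e+09 Pa, K = 2.701e-03.
Volume removed: V = K·W·L/H = 2.701e-03 · 14.68 · 12.91 / 7.942e+09 = 6.445e-11 m³.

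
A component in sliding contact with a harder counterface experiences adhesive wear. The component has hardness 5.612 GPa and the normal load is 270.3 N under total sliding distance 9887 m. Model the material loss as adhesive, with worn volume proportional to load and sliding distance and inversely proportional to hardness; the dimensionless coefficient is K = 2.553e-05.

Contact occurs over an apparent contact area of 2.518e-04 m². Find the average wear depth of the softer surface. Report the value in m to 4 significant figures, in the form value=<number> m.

value=4.828e-05 m

Intermediate values are shown rounded. All working math carries full float precision; one last rounding to four significant figures.
Convert: Hardness H = 5.612 GPa = 5.612e+09 Pa.
Working in SI base units: W = 270.3 N, H = 5.612e+09 Pa, K = 2.553e-05.
By Archard's law, V = K·W·L/H = 2.553e-05 · 270.3 · 9887 / 5.612e+09 = 1.216e-08 m³.
Mean wear depth h = V/A = 1.216e-08 / 2.518e-04 = 4.828e-05 m.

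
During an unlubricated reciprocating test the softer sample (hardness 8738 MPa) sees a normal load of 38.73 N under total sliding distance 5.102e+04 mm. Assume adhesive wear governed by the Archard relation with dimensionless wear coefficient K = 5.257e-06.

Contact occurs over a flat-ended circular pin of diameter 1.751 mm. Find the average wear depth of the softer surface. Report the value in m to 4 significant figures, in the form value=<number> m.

value=4.937e-07 m

Intermediates appear rounded, and all arithmetic maintains exact precision. Rounded once at the end: four significant digits.
Convert: Total distance L = 5.102e+04 mm = 51.02 m.
Convert: Hardness H = 8738 MPa = 8.738e+09 Pa.
Convert: Pin diameter d = 1.751 mm = 0.001751 m. Contact area A = π·d²/4 = π·(0.001751 m)²/4 = 2.408e-06 m².
In SI base units, W = 38.73 N, H = 8.738e+09 Pa, K = 5.257e-06.
Archard volume V = K·W·L/H = 5.257e-06 · 38.73 · 51.02 / 8.738e+09 = 1.189e-12 m³.
Depth of wear h = V/A = 1.189e-12 / 2.408e-06 = 4.937e-07 m.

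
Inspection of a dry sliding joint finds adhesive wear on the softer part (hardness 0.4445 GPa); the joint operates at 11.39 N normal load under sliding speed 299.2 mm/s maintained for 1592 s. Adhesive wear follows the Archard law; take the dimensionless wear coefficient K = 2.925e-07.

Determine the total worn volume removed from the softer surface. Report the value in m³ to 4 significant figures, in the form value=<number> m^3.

Every step runs at exact precision; intermediates are printed rounded; a single final rounding: four significant figures.
Sliding speed v = 299.2 mm/s = 0.2992 m/s. Distance L = v·t = 0.2992 m/s × 1592 s = 476.3 m.
Hardness H = 0.4445 GPa = 4.445e+08 Pa.
Expressed in SI base units: W = 11.39 N, H = 4.445e+08 Pa, K = 2.925e-07.
By Archard's law, V = K·W·L/H = 2.925e-07 · 11.39 · 476.3 / 4.445e+08 = 3.570e-12 m³.

value=3.570e-12 m^3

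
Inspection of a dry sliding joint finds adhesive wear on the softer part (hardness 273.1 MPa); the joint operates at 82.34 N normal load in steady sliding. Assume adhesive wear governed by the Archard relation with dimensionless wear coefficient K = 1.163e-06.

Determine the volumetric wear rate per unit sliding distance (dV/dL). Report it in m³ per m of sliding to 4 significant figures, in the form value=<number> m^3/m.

value=3.506e-13 m^3/m

Intermediate values appear rounded — all arithmetic runs at full precision. Rounded once at the end: 4 significant figures.
Convert: Hardness H = 273.1 MPa = 2.731e+08 Pa.
Working in SI base units: W = 82.34 N, H = 2.731e+08 Pa, K = 1.163e-06.
Rate of wear dV/dL = K·W/H, per unit distance: 1.163e-06 · 82.34 / 2.731e+08 = 3.506e-13 m³/m.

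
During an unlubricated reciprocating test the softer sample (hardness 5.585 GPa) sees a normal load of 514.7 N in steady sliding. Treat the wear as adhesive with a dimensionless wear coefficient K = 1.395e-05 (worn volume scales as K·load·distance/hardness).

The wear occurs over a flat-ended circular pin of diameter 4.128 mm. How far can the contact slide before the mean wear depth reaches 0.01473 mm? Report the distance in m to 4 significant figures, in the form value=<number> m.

value=153.3 m

The intermediates are printed rounded; every step holds exact precision, and one final rounding to four significant digits.
Convert: Hardness H = 5.585 GPa = 5.585e+09 Pa.
Convert: Pin diameter d = 4.128 mm = 0.004128 m. Contact area A = π·d²/4 = π·(0.004128 m)²/4 = 1.338e-05 m².
Convert: Depth limit h_lim = 0.01473 mm = 1.473e-05 m.
As SI base values: W = 514.7 N, H = 5.585e+09 Pa, K = 1.395e-05.
Allowed volume V_lim = h_lim·A = 1.473e-05 · 1.338e-05 = 1.971e-10 m³.
Life L = V_lim·H/(K·W) = 1.971e-10 · 5.585e+09 / (1.395e-05 · 514.7) = 153.3 m.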